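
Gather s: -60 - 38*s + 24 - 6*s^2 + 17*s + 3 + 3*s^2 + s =-3*s^2 - 20*s - 33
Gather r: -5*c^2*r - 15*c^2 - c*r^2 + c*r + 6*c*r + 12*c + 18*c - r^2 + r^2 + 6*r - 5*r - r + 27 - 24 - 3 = -15*c^2 - c*r^2 + 30*c + r*(-5*c^2 + 7*c)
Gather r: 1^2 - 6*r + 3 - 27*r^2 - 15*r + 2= -27*r^2 - 21*r + 6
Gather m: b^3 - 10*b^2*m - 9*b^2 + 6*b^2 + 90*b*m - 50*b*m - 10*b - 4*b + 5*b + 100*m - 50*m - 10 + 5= b^3 - 3*b^2 - 9*b + m*(-10*b^2 + 40*b + 50) - 5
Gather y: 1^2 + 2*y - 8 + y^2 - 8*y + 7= y^2 - 6*y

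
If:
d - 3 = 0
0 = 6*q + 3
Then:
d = 3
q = -1/2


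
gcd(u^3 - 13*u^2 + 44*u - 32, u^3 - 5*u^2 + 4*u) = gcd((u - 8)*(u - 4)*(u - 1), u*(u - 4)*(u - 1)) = u^2 - 5*u + 4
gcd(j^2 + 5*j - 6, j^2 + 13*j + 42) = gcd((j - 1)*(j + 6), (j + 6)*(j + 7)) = j + 6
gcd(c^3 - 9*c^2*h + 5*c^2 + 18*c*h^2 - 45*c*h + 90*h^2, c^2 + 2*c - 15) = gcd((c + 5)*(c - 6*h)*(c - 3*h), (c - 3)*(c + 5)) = c + 5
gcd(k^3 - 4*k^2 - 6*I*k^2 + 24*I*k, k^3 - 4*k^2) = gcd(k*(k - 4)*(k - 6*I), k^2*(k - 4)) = k^2 - 4*k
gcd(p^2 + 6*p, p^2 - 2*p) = p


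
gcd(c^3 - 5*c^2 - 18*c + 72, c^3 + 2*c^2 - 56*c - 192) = c + 4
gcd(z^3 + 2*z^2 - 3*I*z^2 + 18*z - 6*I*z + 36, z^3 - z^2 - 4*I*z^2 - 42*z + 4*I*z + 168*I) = 1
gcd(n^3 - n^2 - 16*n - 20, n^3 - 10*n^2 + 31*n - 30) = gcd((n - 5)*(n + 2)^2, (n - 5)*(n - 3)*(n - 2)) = n - 5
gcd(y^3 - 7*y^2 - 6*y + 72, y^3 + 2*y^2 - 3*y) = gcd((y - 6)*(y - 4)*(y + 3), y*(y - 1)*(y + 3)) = y + 3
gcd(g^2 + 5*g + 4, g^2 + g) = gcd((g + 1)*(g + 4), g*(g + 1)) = g + 1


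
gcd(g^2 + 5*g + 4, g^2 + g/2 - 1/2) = g + 1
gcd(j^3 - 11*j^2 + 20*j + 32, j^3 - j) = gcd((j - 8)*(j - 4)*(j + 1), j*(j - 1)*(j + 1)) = j + 1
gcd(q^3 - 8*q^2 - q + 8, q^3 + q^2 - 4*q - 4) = q + 1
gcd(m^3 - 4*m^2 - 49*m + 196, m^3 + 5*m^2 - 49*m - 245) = m^2 - 49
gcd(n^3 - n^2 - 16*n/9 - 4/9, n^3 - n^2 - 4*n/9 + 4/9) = n + 2/3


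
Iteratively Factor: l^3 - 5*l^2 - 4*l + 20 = (l - 2)*(l^2 - 3*l - 10) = (l - 5)*(l - 2)*(l + 2)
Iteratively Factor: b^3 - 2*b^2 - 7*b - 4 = (b + 1)*(b^2 - 3*b - 4) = (b + 1)^2*(b - 4)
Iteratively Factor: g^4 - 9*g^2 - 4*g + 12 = (g + 2)*(g^3 - 2*g^2 - 5*g + 6) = (g - 1)*(g + 2)*(g^2 - g - 6) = (g - 1)*(g + 2)^2*(g - 3)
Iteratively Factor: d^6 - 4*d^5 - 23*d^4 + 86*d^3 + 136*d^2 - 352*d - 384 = (d - 4)*(d^5 - 23*d^3 - 6*d^2 + 112*d + 96) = (d - 4)*(d + 4)*(d^4 - 4*d^3 - 7*d^2 + 22*d + 24) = (d - 4)*(d + 1)*(d + 4)*(d^3 - 5*d^2 - 2*d + 24) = (d - 4)*(d + 1)*(d + 2)*(d + 4)*(d^2 - 7*d + 12) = (d - 4)*(d - 3)*(d + 1)*(d + 2)*(d + 4)*(d - 4)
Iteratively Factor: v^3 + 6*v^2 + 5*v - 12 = (v + 4)*(v^2 + 2*v - 3) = (v + 3)*(v + 4)*(v - 1)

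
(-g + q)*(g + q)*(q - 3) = -g^2*q + 3*g^2 + q^3 - 3*q^2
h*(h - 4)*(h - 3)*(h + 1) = h^4 - 6*h^3 + 5*h^2 + 12*h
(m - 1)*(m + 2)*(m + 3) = m^3 + 4*m^2 + m - 6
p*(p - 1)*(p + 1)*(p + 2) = p^4 + 2*p^3 - p^2 - 2*p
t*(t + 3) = t^2 + 3*t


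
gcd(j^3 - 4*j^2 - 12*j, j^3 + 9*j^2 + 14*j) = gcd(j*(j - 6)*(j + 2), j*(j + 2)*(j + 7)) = j^2 + 2*j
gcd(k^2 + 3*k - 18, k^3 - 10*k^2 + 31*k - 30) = k - 3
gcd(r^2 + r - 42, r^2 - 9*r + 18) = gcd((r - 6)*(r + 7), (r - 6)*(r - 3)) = r - 6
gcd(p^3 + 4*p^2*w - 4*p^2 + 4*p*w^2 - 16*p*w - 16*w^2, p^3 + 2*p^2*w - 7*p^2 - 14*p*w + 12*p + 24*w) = p^2 + 2*p*w - 4*p - 8*w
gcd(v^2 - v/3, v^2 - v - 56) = 1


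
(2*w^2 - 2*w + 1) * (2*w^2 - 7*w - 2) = 4*w^4 - 18*w^3 + 12*w^2 - 3*w - 2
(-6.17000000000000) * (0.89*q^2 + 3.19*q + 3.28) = -5.4913*q^2 - 19.6823*q - 20.2376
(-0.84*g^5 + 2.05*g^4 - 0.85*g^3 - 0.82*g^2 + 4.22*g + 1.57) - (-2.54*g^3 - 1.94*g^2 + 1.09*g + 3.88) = -0.84*g^5 + 2.05*g^4 + 1.69*g^3 + 1.12*g^2 + 3.13*g - 2.31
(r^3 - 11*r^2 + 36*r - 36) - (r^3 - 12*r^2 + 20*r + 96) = r^2 + 16*r - 132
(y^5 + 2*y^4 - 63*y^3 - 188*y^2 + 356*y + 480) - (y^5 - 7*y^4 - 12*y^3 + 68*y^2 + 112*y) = 9*y^4 - 51*y^3 - 256*y^2 + 244*y + 480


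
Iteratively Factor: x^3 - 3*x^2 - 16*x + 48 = (x - 4)*(x^2 + x - 12) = (x - 4)*(x + 4)*(x - 3)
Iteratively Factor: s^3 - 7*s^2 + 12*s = (s)*(s^2 - 7*s + 12) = s*(s - 4)*(s - 3)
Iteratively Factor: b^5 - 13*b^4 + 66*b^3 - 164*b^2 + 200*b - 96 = (b - 2)*(b^4 - 11*b^3 + 44*b^2 - 76*b + 48) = (b - 4)*(b - 2)*(b^3 - 7*b^2 + 16*b - 12) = (b - 4)*(b - 2)^2*(b^2 - 5*b + 6) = (b - 4)*(b - 3)*(b - 2)^2*(b - 2)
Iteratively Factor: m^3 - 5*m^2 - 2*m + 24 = (m - 3)*(m^2 - 2*m - 8) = (m - 4)*(m - 3)*(m + 2)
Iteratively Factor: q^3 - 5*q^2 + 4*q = (q - 4)*(q^2 - q) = (q - 4)*(q - 1)*(q)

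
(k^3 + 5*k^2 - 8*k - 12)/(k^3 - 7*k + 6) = (k^2 + 7*k + 6)/(k^2 + 2*k - 3)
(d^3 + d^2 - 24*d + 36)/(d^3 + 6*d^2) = 1 - 5/d + 6/d^2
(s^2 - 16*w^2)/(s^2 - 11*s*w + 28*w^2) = (s + 4*w)/(s - 7*w)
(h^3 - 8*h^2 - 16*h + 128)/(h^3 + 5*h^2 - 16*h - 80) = (h - 8)/(h + 5)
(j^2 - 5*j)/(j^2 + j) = (j - 5)/(j + 1)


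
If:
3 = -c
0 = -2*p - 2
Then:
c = -3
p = -1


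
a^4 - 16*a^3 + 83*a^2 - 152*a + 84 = (a - 7)*(a - 6)*(a - 2)*(a - 1)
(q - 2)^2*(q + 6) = q^3 + 2*q^2 - 20*q + 24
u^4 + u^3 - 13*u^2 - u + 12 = (u - 3)*(u - 1)*(u + 1)*(u + 4)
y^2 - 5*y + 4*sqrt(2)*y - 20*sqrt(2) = (y - 5)*(y + 4*sqrt(2))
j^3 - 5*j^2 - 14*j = j*(j - 7)*(j + 2)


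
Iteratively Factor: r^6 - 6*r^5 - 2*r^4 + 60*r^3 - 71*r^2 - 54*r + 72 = (r - 3)*(r^5 - 3*r^4 - 11*r^3 + 27*r^2 + 10*r - 24) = (r - 3)*(r + 1)*(r^4 - 4*r^3 - 7*r^2 + 34*r - 24) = (r - 3)*(r - 2)*(r + 1)*(r^3 - 2*r^2 - 11*r + 12) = (r - 4)*(r - 3)*(r - 2)*(r + 1)*(r^2 + 2*r - 3) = (r - 4)*(r - 3)*(r - 2)*(r + 1)*(r + 3)*(r - 1)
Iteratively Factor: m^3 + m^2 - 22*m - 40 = (m + 2)*(m^2 - m - 20) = (m + 2)*(m + 4)*(m - 5)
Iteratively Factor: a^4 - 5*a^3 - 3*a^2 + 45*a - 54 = (a - 3)*(a^3 - 2*a^2 - 9*a + 18) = (a - 3)*(a - 2)*(a^2 - 9) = (a - 3)^2*(a - 2)*(a + 3)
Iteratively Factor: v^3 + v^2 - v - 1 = (v - 1)*(v^2 + 2*v + 1) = (v - 1)*(v + 1)*(v + 1)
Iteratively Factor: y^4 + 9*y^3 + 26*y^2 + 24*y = (y)*(y^3 + 9*y^2 + 26*y + 24) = y*(y + 3)*(y^2 + 6*y + 8) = y*(y + 2)*(y + 3)*(y + 4)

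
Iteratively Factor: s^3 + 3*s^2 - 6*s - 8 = (s + 1)*(s^2 + 2*s - 8) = (s - 2)*(s + 1)*(s + 4)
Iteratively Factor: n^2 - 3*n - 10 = (n + 2)*(n - 5)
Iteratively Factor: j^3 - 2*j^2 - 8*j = (j - 4)*(j^2 + 2*j) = (j - 4)*(j + 2)*(j)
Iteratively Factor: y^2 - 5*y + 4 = (y - 1)*(y - 4)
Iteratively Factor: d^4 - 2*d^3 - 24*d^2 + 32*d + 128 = (d - 4)*(d^3 + 2*d^2 - 16*d - 32) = (d - 4)*(d + 4)*(d^2 - 2*d - 8) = (d - 4)*(d + 2)*(d + 4)*(d - 4)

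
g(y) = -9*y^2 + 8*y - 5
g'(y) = 8 - 18*y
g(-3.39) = -135.55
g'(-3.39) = 69.02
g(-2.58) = -85.55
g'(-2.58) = 54.44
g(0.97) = -5.71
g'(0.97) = -9.46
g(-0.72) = -15.43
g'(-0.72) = 20.96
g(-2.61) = -87.19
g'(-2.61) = 54.98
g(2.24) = -32.24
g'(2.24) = -32.32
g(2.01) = -25.28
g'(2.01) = -28.18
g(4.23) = -132.20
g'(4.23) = -68.14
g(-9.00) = -806.00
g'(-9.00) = 170.00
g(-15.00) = -2150.00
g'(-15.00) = 278.00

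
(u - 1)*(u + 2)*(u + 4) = u^3 + 5*u^2 + 2*u - 8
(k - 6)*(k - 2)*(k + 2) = k^3 - 6*k^2 - 4*k + 24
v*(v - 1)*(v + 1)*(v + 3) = v^4 + 3*v^3 - v^2 - 3*v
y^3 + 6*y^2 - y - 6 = (y - 1)*(y + 1)*(y + 6)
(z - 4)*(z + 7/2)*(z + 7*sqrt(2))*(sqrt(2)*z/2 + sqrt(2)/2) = sqrt(2)*z^4/2 + sqrt(2)*z^3/4 + 7*z^3 - 29*sqrt(2)*z^2/4 + 7*z^2/2 - 203*z/2 - 7*sqrt(2)*z - 98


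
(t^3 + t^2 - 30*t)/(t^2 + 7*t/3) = 3*(t^2 + t - 30)/(3*t + 7)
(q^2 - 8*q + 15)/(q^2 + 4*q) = (q^2 - 8*q + 15)/(q*(q + 4))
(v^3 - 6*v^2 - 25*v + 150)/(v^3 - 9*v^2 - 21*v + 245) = (v^2 - 11*v + 30)/(v^2 - 14*v + 49)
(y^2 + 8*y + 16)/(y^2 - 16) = (y + 4)/(y - 4)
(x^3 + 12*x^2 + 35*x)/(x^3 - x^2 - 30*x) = (x + 7)/(x - 6)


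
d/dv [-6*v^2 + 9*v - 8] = 9 - 12*v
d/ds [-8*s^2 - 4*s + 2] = -16*s - 4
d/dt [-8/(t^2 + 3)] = 16*t/(t^2 + 3)^2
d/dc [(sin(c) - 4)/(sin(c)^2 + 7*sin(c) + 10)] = (8*sin(c) + cos(c)^2 + 37)*cos(c)/(sin(c)^2 + 7*sin(c) + 10)^2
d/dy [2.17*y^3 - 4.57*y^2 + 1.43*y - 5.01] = 6.51*y^2 - 9.14*y + 1.43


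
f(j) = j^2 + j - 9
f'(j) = 2*j + 1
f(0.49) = -8.27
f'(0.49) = 1.98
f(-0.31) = -9.21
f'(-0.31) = 0.38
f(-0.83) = -9.14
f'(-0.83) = -0.66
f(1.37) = -5.75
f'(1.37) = 3.74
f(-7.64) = 41.73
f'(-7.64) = -14.28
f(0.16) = -8.81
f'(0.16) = 1.32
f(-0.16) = -9.13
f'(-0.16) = 0.68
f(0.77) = -7.64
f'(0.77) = 2.54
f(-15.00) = 201.00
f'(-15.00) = -29.00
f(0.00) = -9.00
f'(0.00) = 1.00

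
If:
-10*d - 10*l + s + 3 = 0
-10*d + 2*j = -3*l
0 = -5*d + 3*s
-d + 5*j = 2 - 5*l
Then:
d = 33/313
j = 327/1565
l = 332/1565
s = 55/313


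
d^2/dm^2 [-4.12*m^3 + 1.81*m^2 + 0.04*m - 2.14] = 3.62 - 24.72*m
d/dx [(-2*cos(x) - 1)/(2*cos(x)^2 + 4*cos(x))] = -(sin(x) + sin(x)/cos(x)^2 + tan(x))/(cos(x) + 2)^2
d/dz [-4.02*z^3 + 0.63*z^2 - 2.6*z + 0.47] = -12.06*z^2 + 1.26*z - 2.6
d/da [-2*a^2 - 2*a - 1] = -4*a - 2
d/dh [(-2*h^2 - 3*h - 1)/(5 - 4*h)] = (8*h^2 - 20*h - 19)/(16*h^2 - 40*h + 25)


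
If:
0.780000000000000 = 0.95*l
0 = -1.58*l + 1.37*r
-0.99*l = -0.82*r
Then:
No Solution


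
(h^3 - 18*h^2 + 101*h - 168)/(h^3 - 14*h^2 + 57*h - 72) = (h - 7)/(h - 3)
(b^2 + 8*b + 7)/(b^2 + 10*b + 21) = (b + 1)/(b + 3)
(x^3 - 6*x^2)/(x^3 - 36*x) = x/(x + 6)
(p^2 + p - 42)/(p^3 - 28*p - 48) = (p + 7)/(p^2 + 6*p + 8)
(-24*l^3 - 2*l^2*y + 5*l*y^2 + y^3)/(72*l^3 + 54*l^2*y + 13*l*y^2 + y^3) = (-2*l + y)/(6*l + y)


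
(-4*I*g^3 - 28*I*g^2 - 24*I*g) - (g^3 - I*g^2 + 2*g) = -g^3 - 4*I*g^3 - 27*I*g^2 - 2*g - 24*I*g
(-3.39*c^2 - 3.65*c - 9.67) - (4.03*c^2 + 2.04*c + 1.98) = -7.42*c^2 - 5.69*c - 11.65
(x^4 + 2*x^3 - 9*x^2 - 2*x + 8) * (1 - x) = -x^5 - x^4 + 11*x^3 - 7*x^2 - 10*x + 8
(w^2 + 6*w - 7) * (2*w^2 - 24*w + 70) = 2*w^4 - 12*w^3 - 88*w^2 + 588*w - 490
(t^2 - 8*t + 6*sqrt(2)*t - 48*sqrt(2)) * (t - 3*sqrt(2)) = t^3 - 8*t^2 + 3*sqrt(2)*t^2 - 36*t - 24*sqrt(2)*t + 288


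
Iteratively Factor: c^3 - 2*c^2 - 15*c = (c - 5)*(c^2 + 3*c) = c*(c - 5)*(c + 3)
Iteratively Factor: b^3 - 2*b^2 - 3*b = (b + 1)*(b^2 - 3*b) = b*(b + 1)*(b - 3)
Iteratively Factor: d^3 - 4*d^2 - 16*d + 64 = (d - 4)*(d^2 - 16) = (d - 4)*(d + 4)*(d - 4)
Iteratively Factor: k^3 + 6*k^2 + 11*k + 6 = (k + 1)*(k^2 + 5*k + 6) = (k + 1)*(k + 3)*(k + 2)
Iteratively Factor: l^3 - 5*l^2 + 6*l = (l - 3)*(l^2 - 2*l) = l*(l - 3)*(l - 2)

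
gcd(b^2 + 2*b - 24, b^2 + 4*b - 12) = b + 6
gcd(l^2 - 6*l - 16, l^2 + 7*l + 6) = 1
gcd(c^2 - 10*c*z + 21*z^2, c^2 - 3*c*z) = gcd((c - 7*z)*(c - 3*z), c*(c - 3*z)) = -c + 3*z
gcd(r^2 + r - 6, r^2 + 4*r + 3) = r + 3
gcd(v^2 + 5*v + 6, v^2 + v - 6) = v + 3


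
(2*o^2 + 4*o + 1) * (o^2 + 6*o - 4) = 2*o^4 + 16*o^3 + 17*o^2 - 10*o - 4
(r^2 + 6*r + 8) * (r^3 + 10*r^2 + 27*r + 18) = r^5 + 16*r^4 + 95*r^3 + 260*r^2 + 324*r + 144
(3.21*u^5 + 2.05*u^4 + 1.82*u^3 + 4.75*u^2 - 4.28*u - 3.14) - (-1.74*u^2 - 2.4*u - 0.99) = 3.21*u^5 + 2.05*u^4 + 1.82*u^3 + 6.49*u^2 - 1.88*u - 2.15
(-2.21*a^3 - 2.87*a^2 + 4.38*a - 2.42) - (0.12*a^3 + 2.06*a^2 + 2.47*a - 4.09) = -2.33*a^3 - 4.93*a^2 + 1.91*a + 1.67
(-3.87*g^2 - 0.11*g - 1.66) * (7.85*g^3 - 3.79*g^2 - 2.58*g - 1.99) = -30.3795*g^5 + 13.8038*g^4 - 2.6295*g^3 + 14.2765*g^2 + 4.5017*g + 3.3034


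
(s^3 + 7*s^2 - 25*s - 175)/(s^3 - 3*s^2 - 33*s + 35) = (s^2 + 2*s - 35)/(s^2 - 8*s + 7)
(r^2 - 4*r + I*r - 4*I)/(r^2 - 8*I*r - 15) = (r^2 + r*(-4 + I) - 4*I)/(r^2 - 8*I*r - 15)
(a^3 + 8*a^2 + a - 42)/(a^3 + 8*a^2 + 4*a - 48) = (a^2 + 10*a + 21)/(a^2 + 10*a + 24)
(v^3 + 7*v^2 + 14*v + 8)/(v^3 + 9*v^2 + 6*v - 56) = (v^2 + 3*v + 2)/(v^2 + 5*v - 14)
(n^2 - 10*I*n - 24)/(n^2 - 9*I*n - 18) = (n - 4*I)/(n - 3*I)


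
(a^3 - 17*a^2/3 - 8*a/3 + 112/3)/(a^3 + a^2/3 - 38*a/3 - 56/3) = (a - 4)/(a + 2)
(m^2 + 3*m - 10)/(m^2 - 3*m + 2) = (m + 5)/(m - 1)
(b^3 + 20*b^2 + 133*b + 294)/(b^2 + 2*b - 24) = (b^2 + 14*b + 49)/(b - 4)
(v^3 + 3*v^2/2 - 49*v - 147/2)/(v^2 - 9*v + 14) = (2*v^2 + 17*v + 21)/(2*(v - 2))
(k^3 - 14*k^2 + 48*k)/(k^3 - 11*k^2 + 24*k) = (k - 6)/(k - 3)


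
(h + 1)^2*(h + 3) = h^3 + 5*h^2 + 7*h + 3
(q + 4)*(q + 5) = q^2 + 9*q + 20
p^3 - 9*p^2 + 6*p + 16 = (p - 8)*(p - 2)*(p + 1)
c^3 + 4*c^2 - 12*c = c*(c - 2)*(c + 6)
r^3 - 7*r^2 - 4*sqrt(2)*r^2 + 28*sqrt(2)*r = r*(r - 7)*(r - 4*sqrt(2))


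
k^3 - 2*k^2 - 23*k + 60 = (k - 4)*(k - 3)*(k + 5)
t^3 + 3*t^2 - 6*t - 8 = (t - 2)*(t + 1)*(t + 4)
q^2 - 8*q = q*(q - 8)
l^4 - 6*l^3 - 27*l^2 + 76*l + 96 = (l - 8)*(l - 3)*(l + 1)*(l + 4)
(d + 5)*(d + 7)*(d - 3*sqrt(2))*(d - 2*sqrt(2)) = d^4 - 5*sqrt(2)*d^3 + 12*d^3 - 60*sqrt(2)*d^2 + 47*d^2 - 175*sqrt(2)*d + 144*d + 420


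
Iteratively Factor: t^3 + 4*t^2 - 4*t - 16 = (t + 4)*(t^2 - 4) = (t + 2)*(t + 4)*(t - 2)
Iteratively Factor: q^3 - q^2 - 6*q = (q - 3)*(q^2 + 2*q) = q*(q - 3)*(q + 2)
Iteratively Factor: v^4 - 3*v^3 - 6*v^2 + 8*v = (v + 2)*(v^3 - 5*v^2 + 4*v) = (v - 1)*(v + 2)*(v^2 - 4*v) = v*(v - 1)*(v + 2)*(v - 4)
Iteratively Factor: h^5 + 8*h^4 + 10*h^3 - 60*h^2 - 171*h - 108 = (h + 3)*(h^4 + 5*h^3 - 5*h^2 - 45*h - 36) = (h + 1)*(h + 3)*(h^3 + 4*h^2 - 9*h - 36) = (h - 3)*(h + 1)*(h + 3)*(h^2 + 7*h + 12) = (h - 3)*(h + 1)*(h + 3)*(h + 4)*(h + 3)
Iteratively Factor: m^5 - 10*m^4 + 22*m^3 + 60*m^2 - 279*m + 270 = (m - 2)*(m^4 - 8*m^3 + 6*m^2 + 72*m - 135) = (m - 3)*(m - 2)*(m^3 - 5*m^2 - 9*m + 45) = (m - 3)^2*(m - 2)*(m^2 - 2*m - 15) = (m - 5)*(m - 3)^2*(m - 2)*(m + 3)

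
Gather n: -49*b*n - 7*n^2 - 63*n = -7*n^2 + n*(-49*b - 63)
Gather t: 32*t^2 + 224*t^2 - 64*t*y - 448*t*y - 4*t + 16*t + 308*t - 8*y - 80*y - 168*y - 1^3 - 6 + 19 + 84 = 256*t^2 + t*(320 - 512*y) - 256*y + 96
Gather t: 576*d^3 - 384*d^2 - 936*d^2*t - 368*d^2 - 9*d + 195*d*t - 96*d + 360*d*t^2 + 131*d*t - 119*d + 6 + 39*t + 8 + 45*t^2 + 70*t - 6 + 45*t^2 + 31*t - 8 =576*d^3 - 752*d^2 - 224*d + t^2*(360*d + 90) + t*(-936*d^2 + 326*d + 140)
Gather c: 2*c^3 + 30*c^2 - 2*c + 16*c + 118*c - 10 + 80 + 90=2*c^3 + 30*c^2 + 132*c + 160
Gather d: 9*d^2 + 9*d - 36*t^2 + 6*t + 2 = 9*d^2 + 9*d - 36*t^2 + 6*t + 2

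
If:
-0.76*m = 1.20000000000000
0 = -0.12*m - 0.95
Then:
No Solution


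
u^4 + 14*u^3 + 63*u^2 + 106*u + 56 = (u + 1)*(u + 2)*(u + 4)*(u + 7)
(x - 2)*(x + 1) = x^2 - x - 2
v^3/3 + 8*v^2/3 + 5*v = v*(v/3 + 1)*(v + 5)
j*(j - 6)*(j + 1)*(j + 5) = j^4 - 31*j^2 - 30*j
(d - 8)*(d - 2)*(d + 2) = d^3 - 8*d^2 - 4*d + 32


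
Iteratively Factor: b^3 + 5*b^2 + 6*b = (b)*(b^2 + 5*b + 6) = b*(b + 2)*(b + 3)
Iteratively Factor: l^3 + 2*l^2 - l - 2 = (l + 1)*(l^2 + l - 2) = (l + 1)*(l + 2)*(l - 1)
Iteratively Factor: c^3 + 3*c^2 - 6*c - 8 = (c - 2)*(c^2 + 5*c + 4) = (c - 2)*(c + 1)*(c + 4)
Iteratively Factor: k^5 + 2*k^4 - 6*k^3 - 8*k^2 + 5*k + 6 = (k + 1)*(k^4 + k^3 - 7*k^2 - k + 6) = (k - 2)*(k + 1)*(k^3 + 3*k^2 - k - 3) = (k - 2)*(k - 1)*(k + 1)*(k^2 + 4*k + 3) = (k - 2)*(k - 1)*(k + 1)*(k + 3)*(k + 1)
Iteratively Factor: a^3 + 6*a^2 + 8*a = (a)*(a^2 + 6*a + 8) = a*(a + 4)*(a + 2)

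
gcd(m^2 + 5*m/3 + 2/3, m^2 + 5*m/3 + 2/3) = m^2 + 5*m/3 + 2/3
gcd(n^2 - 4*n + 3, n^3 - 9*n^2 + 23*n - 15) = n^2 - 4*n + 3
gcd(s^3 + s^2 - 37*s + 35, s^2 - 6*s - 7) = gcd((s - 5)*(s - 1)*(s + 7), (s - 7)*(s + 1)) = 1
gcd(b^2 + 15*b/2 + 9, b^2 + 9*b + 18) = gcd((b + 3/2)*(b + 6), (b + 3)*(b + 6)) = b + 6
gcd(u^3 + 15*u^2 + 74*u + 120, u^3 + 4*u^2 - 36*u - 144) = u^2 + 10*u + 24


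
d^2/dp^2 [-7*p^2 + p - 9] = -14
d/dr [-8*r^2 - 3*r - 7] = -16*r - 3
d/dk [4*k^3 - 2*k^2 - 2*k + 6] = 12*k^2 - 4*k - 2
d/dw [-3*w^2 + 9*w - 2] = 9 - 6*w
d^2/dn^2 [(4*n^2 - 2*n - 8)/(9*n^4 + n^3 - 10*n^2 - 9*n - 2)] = 4*(486*n^8 - 432*n^7 - 3130*n^6 + 699*n^5 + 3489*n^4 + 527*n^3 - 1656*n^2 - 1044*n - 218)/(729*n^12 + 243*n^11 - 2403*n^10 - 2726*n^9 + 1698*n^8 + 5025*n^7 + 2801*n^6 - 1365*n^5 - 2814*n^4 - 1797*n^3 - 606*n^2 - 108*n - 8)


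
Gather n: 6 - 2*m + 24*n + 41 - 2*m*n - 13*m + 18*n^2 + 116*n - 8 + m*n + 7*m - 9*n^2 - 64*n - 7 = -8*m + 9*n^2 + n*(76 - m) + 32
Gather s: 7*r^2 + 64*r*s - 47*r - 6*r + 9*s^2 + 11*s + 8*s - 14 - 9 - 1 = 7*r^2 - 53*r + 9*s^2 + s*(64*r + 19) - 24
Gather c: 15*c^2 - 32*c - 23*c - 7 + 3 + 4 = 15*c^2 - 55*c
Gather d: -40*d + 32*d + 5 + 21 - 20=6 - 8*d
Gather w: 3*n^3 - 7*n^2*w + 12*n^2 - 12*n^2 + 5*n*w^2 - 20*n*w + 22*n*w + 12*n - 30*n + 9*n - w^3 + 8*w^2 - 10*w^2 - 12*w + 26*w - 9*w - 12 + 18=3*n^3 - 9*n - w^3 + w^2*(5*n - 2) + w*(-7*n^2 + 2*n + 5) + 6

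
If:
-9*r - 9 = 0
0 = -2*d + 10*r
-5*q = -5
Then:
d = -5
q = 1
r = -1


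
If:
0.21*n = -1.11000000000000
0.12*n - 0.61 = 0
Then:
No Solution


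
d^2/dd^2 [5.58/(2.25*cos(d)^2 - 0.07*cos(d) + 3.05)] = (-112.995*(1 - cos(d)^2)^2 + 2.63655*cos(d)^3 + 96.646158*cos(d)^2 - 6.46443*cos(d) + 36.464184)/(2.25*cos(d)^2 - 0.07*cos(d) + 3.05)^3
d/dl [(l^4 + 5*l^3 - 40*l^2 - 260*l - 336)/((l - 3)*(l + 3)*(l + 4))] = (l^4 + 17*l^2 + 150*l + 396)/(l^4 - 18*l^2 + 81)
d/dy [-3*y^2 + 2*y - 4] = 2 - 6*y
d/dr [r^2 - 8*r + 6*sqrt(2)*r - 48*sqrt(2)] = 2*r - 8 + 6*sqrt(2)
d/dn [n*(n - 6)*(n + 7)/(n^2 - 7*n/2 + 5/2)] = 4*(n^4 - 7*n^3 + 46*n^2 + 5*n - 105)/(4*n^4 - 28*n^3 + 69*n^2 - 70*n + 25)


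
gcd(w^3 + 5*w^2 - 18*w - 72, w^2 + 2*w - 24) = w^2 + 2*w - 24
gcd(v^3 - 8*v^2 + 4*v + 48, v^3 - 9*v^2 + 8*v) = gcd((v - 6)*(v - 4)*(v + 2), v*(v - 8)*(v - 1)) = 1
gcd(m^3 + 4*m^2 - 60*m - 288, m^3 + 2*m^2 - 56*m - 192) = m^2 - 2*m - 48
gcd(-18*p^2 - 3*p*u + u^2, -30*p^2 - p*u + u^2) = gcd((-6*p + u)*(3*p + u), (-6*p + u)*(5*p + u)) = 6*p - u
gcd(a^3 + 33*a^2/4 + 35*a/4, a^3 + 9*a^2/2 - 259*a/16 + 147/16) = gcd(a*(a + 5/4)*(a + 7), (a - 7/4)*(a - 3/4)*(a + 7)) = a + 7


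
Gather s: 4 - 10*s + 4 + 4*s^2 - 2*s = 4*s^2 - 12*s + 8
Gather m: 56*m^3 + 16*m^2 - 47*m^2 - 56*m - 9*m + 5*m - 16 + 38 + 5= 56*m^3 - 31*m^2 - 60*m + 27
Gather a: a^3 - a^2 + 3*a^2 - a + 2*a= a^3 + 2*a^2 + a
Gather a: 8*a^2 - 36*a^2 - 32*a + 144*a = -28*a^2 + 112*a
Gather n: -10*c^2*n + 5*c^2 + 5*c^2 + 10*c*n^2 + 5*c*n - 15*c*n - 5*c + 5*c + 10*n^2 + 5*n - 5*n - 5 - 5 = 10*c^2 + n^2*(10*c + 10) + n*(-10*c^2 - 10*c) - 10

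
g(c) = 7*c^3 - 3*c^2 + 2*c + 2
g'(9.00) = 1649.00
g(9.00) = 4880.00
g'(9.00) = 1649.00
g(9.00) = 4880.00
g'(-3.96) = 355.07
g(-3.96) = -487.66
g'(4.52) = 403.92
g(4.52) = 596.17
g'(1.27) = 28.25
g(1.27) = 14.04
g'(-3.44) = 271.15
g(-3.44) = -325.33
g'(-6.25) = 859.81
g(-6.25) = -1836.67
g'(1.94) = 69.40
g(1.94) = 45.70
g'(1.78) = 57.86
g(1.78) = 35.53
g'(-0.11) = 2.91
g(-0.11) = 1.73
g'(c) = 21*c^2 - 6*c + 2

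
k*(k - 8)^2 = k^3 - 16*k^2 + 64*k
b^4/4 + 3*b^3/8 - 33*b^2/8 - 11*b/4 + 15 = (b/4 + 1)*(b - 3)*(b - 2)*(b + 5/2)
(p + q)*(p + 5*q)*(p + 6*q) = p^3 + 12*p^2*q + 41*p*q^2 + 30*q^3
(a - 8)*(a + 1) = a^2 - 7*a - 8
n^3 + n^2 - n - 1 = (n - 1)*(n + 1)^2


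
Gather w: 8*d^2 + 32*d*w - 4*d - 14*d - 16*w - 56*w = 8*d^2 - 18*d + w*(32*d - 72)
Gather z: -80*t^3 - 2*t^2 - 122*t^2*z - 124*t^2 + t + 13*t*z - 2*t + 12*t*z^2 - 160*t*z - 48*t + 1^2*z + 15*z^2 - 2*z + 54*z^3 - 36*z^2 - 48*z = -80*t^3 - 126*t^2 - 49*t + 54*z^3 + z^2*(12*t - 21) + z*(-122*t^2 - 147*t - 49)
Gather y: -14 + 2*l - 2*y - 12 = 2*l - 2*y - 26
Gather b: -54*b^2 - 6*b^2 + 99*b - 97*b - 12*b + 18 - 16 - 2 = -60*b^2 - 10*b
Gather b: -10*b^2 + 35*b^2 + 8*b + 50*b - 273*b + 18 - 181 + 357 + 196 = 25*b^2 - 215*b + 390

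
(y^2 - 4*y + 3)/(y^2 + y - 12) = (y - 1)/(y + 4)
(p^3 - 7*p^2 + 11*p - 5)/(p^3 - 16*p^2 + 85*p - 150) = (p^2 - 2*p + 1)/(p^2 - 11*p + 30)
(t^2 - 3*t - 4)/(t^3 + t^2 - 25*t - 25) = (t - 4)/(t^2 - 25)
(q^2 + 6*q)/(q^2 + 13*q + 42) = q/(q + 7)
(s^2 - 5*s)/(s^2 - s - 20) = s/(s + 4)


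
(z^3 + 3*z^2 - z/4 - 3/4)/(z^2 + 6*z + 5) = (4*z^3 + 12*z^2 - z - 3)/(4*(z^2 + 6*z + 5))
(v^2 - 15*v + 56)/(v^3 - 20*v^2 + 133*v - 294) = (v - 8)/(v^2 - 13*v + 42)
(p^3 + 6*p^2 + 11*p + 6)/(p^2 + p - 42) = (p^3 + 6*p^2 + 11*p + 6)/(p^2 + p - 42)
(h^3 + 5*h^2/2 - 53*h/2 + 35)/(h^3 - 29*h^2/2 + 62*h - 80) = (h^2 + 5*h - 14)/(h^2 - 12*h + 32)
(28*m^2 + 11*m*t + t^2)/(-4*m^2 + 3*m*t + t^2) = (7*m + t)/(-m + t)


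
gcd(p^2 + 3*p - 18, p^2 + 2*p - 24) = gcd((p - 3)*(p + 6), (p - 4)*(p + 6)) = p + 6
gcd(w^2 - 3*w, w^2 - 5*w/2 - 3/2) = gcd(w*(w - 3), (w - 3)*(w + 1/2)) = w - 3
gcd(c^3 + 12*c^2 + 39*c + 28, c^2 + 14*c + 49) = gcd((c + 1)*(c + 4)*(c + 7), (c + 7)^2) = c + 7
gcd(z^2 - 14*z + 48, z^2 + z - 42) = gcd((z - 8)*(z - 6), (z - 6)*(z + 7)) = z - 6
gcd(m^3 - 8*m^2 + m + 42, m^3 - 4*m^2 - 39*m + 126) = m^2 - 10*m + 21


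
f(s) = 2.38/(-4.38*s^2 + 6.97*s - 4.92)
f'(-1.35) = -0.09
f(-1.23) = -0.12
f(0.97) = -1.04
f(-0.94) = -0.16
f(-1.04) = -0.14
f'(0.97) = 0.70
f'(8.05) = 0.00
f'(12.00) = 0.00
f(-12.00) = -0.00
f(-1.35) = -0.11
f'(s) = 2.38*(8.76*s - 6.97)/(-4.38*s^2 + 6.97*s - 4.92)^2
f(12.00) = -0.00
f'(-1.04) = -0.13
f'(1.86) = 0.44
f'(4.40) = 0.02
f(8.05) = -0.01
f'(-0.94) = -0.15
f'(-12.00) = -0.00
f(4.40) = -0.04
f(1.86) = -0.33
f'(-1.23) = -0.10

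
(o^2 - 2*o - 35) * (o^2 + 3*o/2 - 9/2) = o^4 - o^3/2 - 85*o^2/2 - 87*o/2 + 315/2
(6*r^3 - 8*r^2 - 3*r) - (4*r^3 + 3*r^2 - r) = 2*r^3 - 11*r^2 - 2*r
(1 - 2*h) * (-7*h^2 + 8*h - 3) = 14*h^3 - 23*h^2 + 14*h - 3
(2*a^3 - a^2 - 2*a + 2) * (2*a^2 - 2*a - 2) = 4*a^5 - 6*a^4 - 6*a^3 + 10*a^2 - 4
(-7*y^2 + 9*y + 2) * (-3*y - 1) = 21*y^3 - 20*y^2 - 15*y - 2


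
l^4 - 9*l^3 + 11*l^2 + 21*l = l*(l - 7)*(l - 3)*(l + 1)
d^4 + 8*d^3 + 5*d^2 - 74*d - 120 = (d - 3)*(d + 2)*(d + 4)*(d + 5)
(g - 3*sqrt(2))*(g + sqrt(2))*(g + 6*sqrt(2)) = g^3 + 4*sqrt(2)*g^2 - 30*g - 36*sqrt(2)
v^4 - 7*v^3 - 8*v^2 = v^2*(v - 8)*(v + 1)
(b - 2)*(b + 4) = b^2 + 2*b - 8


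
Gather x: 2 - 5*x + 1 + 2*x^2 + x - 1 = 2*x^2 - 4*x + 2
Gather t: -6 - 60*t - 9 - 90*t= -150*t - 15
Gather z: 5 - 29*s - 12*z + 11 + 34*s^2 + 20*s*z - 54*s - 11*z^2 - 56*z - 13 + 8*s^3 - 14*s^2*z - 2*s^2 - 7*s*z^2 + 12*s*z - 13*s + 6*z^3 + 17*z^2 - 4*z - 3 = 8*s^3 + 32*s^2 - 96*s + 6*z^3 + z^2*(6 - 7*s) + z*(-14*s^2 + 32*s - 72)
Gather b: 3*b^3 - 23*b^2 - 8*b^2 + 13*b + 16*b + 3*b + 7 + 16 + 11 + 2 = 3*b^3 - 31*b^2 + 32*b + 36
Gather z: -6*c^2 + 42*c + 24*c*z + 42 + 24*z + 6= -6*c^2 + 42*c + z*(24*c + 24) + 48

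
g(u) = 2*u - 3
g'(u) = 2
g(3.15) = 3.30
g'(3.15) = 2.00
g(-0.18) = -3.36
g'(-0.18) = 2.00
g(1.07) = -0.86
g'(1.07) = 2.00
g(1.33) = -0.34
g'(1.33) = 2.00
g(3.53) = 4.06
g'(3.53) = 2.00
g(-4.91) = -12.82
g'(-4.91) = 2.00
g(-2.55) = -8.10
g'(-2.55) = 2.00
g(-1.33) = -5.66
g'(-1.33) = 2.00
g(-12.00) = -27.00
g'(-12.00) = 2.00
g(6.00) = 9.00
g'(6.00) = 2.00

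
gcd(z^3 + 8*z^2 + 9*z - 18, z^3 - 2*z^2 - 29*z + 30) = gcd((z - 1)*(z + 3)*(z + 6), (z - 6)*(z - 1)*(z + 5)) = z - 1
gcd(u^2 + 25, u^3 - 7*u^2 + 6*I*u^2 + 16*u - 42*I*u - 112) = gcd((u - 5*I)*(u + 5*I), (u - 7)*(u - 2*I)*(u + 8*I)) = 1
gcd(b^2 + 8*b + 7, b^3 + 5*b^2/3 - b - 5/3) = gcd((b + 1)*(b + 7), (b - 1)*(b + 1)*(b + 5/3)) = b + 1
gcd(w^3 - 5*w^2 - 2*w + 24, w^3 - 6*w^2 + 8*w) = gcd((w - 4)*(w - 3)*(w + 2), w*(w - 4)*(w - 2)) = w - 4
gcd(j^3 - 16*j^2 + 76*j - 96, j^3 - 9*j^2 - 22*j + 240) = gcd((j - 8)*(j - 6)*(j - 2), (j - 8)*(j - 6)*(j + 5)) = j^2 - 14*j + 48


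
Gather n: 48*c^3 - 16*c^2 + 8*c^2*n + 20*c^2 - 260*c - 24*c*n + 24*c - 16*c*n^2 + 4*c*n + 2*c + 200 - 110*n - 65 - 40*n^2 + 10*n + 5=48*c^3 + 4*c^2 - 234*c + n^2*(-16*c - 40) + n*(8*c^2 - 20*c - 100) + 140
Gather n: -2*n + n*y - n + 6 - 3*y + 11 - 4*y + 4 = n*(y - 3) - 7*y + 21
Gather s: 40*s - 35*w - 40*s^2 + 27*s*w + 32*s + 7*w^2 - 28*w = -40*s^2 + s*(27*w + 72) + 7*w^2 - 63*w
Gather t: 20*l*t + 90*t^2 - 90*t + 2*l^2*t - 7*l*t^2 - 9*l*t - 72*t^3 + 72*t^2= -72*t^3 + t^2*(162 - 7*l) + t*(2*l^2 + 11*l - 90)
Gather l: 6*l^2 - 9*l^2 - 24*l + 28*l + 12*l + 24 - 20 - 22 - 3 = -3*l^2 + 16*l - 21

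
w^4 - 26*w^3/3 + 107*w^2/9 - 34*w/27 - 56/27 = (w - 7)*(w - 4/3)*(w - 2/3)*(w + 1/3)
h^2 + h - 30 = (h - 5)*(h + 6)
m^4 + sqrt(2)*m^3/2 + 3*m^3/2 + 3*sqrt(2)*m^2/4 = m^2*(m + 3/2)*(m + sqrt(2)/2)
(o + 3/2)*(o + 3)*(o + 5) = o^3 + 19*o^2/2 + 27*o + 45/2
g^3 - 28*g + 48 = (g - 4)*(g - 2)*(g + 6)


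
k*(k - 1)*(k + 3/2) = k^3 + k^2/2 - 3*k/2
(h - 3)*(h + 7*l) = h^2 + 7*h*l - 3*h - 21*l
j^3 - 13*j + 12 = (j - 3)*(j - 1)*(j + 4)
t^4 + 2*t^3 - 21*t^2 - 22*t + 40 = (t - 4)*(t - 1)*(t + 2)*(t + 5)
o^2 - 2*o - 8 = (o - 4)*(o + 2)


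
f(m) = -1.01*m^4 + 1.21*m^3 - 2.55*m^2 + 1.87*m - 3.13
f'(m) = -4.04*m^3 + 3.63*m^2 - 5.1*m + 1.87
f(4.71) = -421.52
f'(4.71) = -363.75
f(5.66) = -891.38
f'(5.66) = -643.25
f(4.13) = -247.51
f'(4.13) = -241.87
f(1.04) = -3.76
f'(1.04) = -4.05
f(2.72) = -47.84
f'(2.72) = -66.45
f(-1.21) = -13.43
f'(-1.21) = 20.51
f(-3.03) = -151.00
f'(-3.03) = 163.03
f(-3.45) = -232.71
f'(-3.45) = 228.57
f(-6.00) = -1676.47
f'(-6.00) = 1035.79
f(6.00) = -1131.31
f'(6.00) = -770.69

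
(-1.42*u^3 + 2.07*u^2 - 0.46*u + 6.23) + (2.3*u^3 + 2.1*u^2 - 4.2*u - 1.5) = 0.88*u^3 + 4.17*u^2 - 4.66*u + 4.73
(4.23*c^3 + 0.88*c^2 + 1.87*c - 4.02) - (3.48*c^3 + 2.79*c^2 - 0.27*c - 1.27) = 0.75*c^3 - 1.91*c^2 + 2.14*c - 2.75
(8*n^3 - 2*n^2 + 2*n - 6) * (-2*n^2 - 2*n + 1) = -16*n^5 - 12*n^4 + 8*n^3 + 6*n^2 + 14*n - 6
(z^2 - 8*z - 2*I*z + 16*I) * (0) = 0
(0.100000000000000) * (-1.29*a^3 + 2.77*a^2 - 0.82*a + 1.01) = -0.129*a^3 + 0.277*a^2 - 0.082*a + 0.101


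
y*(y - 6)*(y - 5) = y^3 - 11*y^2 + 30*y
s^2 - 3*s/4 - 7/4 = (s - 7/4)*(s + 1)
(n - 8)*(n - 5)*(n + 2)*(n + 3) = n^4 - 8*n^3 - 19*n^2 + 122*n + 240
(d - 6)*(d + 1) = d^2 - 5*d - 6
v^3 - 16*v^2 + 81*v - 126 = (v - 7)*(v - 6)*(v - 3)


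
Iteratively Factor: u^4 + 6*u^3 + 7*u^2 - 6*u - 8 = (u - 1)*(u^3 + 7*u^2 + 14*u + 8) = (u - 1)*(u + 4)*(u^2 + 3*u + 2) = (u - 1)*(u + 2)*(u + 4)*(u + 1)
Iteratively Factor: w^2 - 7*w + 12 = (w - 4)*(w - 3)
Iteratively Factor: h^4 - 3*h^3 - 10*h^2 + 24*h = (h)*(h^3 - 3*h^2 - 10*h + 24) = h*(h - 2)*(h^2 - h - 12) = h*(h - 4)*(h - 2)*(h + 3)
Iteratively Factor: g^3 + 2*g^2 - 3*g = (g)*(g^2 + 2*g - 3) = g*(g - 1)*(g + 3)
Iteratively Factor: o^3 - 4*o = (o)*(o^2 - 4) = o*(o - 2)*(o + 2)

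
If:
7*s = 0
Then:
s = 0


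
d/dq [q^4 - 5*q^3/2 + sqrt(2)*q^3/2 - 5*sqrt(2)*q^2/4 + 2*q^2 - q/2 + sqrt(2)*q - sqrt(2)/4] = 4*q^3 - 15*q^2/2 + 3*sqrt(2)*q^2/2 - 5*sqrt(2)*q/2 + 4*q - 1/2 + sqrt(2)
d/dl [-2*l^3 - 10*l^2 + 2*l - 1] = -6*l^2 - 20*l + 2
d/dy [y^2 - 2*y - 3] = 2*y - 2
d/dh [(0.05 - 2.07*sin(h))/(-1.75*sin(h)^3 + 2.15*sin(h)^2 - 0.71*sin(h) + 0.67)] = (-7.245*sin(h)^3 + 4.713*sin(h)^2 - 0.215*sin(h) - 1.3514)*cos(h)/(3.0625*sin(h)^6 - 7.525*sin(h)^5 + 7.1075*sin(h)^4 - 5.398*sin(h)^3 + 3.3851*sin(h)^2 - 0.9514*sin(h) + 0.4489)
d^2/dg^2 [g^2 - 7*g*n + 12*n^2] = 2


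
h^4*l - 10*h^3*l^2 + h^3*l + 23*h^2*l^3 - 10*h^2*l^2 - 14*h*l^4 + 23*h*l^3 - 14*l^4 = (h - 7*l)*(h - 2*l)*(h - l)*(h*l + l)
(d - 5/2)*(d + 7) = d^2 + 9*d/2 - 35/2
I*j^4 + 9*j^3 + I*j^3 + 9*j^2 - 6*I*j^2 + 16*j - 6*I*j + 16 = (j - 8*I)*(j - 2*I)*(j + I)*(I*j + I)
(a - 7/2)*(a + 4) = a^2 + a/2 - 14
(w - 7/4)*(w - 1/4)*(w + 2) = w^3 - 57*w/16 + 7/8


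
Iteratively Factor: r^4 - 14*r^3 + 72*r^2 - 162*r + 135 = (r - 5)*(r^3 - 9*r^2 + 27*r - 27) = (r - 5)*(r - 3)*(r^2 - 6*r + 9) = (r - 5)*(r - 3)^2*(r - 3)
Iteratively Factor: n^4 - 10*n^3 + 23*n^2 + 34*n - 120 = (n - 3)*(n^3 - 7*n^2 + 2*n + 40) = (n - 4)*(n - 3)*(n^2 - 3*n - 10) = (n - 4)*(n - 3)*(n + 2)*(n - 5)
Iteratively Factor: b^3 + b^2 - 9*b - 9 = (b + 1)*(b^2 - 9) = (b + 1)*(b + 3)*(b - 3)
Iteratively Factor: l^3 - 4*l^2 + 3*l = (l - 1)*(l^2 - 3*l) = (l - 3)*(l - 1)*(l)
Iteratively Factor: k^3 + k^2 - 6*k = (k)*(k^2 + k - 6) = k*(k + 3)*(k - 2)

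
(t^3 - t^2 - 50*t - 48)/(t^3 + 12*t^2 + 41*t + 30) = (t - 8)/(t + 5)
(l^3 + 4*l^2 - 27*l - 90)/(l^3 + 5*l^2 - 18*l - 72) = (l - 5)/(l - 4)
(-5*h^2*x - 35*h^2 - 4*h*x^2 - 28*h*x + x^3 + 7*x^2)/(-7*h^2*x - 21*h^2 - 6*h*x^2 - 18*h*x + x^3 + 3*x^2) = (-5*h*x - 35*h + x^2 + 7*x)/(-7*h*x - 21*h + x^2 + 3*x)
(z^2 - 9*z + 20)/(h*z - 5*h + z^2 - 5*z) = (z - 4)/(h + z)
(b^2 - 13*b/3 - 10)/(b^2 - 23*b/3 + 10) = (3*b + 5)/(3*b - 5)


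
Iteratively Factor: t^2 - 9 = (t - 3)*(t + 3)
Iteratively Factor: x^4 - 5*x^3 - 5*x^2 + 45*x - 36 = (x - 3)*(x^3 - 2*x^2 - 11*x + 12) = (x - 3)*(x - 1)*(x^2 - x - 12) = (x - 4)*(x - 3)*(x - 1)*(x + 3)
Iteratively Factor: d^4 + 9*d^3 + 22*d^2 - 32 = (d + 2)*(d^3 + 7*d^2 + 8*d - 16) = (d + 2)*(d + 4)*(d^2 + 3*d - 4) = (d - 1)*(d + 2)*(d + 4)*(d + 4)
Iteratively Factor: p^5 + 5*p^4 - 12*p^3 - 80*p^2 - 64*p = (p + 1)*(p^4 + 4*p^3 - 16*p^2 - 64*p) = (p + 1)*(p + 4)*(p^3 - 16*p) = (p + 1)*(p + 4)^2*(p^2 - 4*p) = p*(p + 1)*(p + 4)^2*(p - 4)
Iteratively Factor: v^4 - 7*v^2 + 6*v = (v - 2)*(v^3 + 2*v^2 - 3*v) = (v - 2)*(v + 3)*(v^2 - v) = v*(v - 2)*(v + 3)*(v - 1)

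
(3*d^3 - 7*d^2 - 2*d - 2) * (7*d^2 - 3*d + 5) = 21*d^5 - 58*d^4 + 22*d^3 - 43*d^2 - 4*d - 10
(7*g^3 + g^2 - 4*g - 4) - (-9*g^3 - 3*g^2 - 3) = 16*g^3 + 4*g^2 - 4*g - 1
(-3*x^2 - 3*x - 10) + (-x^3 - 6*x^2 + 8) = -x^3 - 9*x^2 - 3*x - 2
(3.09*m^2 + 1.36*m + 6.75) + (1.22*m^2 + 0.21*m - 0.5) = 4.31*m^2 + 1.57*m + 6.25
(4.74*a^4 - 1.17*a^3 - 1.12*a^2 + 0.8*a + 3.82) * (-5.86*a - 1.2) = -27.7764*a^5 + 1.1682*a^4 + 7.9672*a^3 - 3.344*a^2 - 23.3452*a - 4.584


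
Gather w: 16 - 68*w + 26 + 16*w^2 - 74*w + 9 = 16*w^2 - 142*w + 51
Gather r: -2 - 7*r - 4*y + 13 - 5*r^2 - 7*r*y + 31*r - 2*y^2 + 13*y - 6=-5*r^2 + r*(24 - 7*y) - 2*y^2 + 9*y + 5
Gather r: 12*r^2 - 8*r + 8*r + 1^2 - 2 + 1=12*r^2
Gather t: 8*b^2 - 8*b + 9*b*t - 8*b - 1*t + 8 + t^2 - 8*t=8*b^2 - 16*b + t^2 + t*(9*b - 9) + 8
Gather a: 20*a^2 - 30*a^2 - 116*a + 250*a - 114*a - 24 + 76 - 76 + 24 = -10*a^2 + 20*a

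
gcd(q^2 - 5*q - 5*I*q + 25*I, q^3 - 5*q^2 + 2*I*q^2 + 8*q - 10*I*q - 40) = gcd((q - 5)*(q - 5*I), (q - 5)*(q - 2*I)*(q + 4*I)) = q - 5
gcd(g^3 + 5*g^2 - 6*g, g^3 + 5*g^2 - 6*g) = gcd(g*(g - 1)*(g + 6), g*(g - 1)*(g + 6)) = g^3 + 5*g^2 - 6*g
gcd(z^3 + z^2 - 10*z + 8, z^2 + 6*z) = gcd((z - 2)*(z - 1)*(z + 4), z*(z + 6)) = 1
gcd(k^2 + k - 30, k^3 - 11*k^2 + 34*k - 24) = 1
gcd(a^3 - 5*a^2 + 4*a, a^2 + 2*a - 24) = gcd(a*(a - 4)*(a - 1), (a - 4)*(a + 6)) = a - 4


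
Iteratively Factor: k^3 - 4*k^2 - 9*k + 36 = (k + 3)*(k^2 - 7*k + 12) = (k - 3)*(k + 3)*(k - 4)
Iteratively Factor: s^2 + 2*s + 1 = (s + 1)*(s + 1)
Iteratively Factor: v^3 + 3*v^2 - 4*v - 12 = (v + 2)*(v^2 + v - 6) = (v - 2)*(v + 2)*(v + 3)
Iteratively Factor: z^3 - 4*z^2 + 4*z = (z - 2)*(z^2 - 2*z) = z*(z - 2)*(z - 2)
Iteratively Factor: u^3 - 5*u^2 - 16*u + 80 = (u - 4)*(u^2 - u - 20) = (u - 5)*(u - 4)*(u + 4)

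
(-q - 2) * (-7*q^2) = 7*q^3 + 14*q^2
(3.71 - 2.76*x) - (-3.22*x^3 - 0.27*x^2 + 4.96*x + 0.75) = 3.22*x^3 + 0.27*x^2 - 7.72*x + 2.96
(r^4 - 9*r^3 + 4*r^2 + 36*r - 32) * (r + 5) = r^5 - 4*r^4 - 41*r^3 + 56*r^2 + 148*r - 160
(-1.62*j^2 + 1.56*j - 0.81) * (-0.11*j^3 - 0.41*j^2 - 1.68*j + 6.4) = 0.1782*j^5 + 0.4926*j^4 + 2.1711*j^3 - 12.6567*j^2 + 11.3448*j - 5.184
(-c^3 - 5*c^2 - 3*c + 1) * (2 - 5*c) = 5*c^4 + 23*c^3 + 5*c^2 - 11*c + 2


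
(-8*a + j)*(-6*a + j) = 48*a^2 - 14*a*j + j^2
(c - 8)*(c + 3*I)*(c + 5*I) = c^3 - 8*c^2 + 8*I*c^2 - 15*c - 64*I*c + 120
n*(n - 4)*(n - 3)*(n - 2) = n^4 - 9*n^3 + 26*n^2 - 24*n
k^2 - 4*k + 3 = (k - 3)*(k - 1)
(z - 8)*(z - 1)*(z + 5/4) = z^3 - 31*z^2/4 - 13*z/4 + 10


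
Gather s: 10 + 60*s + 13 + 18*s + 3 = 78*s + 26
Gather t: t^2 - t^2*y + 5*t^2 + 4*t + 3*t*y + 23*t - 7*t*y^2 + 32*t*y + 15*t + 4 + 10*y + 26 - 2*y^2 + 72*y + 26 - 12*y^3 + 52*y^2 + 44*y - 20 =t^2*(6 - y) + t*(-7*y^2 + 35*y + 42) - 12*y^3 + 50*y^2 + 126*y + 36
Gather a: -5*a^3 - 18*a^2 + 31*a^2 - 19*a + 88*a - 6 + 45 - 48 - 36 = -5*a^3 + 13*a^2 + 69*a - 45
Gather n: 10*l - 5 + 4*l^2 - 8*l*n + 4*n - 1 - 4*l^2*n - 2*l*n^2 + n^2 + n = 4*l^2 + 10*l + n^2*(1 - 2*l) + n*(-4*l^2 - 8*l + 5) - 6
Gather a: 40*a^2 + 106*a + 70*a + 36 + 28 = 40*a^2 + 176*a + 64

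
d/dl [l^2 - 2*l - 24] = 2*l - 2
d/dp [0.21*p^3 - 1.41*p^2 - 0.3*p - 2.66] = 0.63*p^2 - 2.82*p - 0.3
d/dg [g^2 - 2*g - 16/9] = 2*g - 2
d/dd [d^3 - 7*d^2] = d*(3*d - 14)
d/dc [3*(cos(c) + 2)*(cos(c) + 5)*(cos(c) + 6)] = 3*(3*sin(c)^2 - 26*cos(c) - 55)*sin(c)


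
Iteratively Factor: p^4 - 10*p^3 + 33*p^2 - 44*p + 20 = (p - 2)*(p^3 - 8*p^2 + 17*p - 10) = (p - 2)^2*(p^2 - 6*p + 5) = (p - 2)^2*(p - 1)*(p - 5)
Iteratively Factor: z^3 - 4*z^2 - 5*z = (z + 1)*(z^2 - 5*z) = z*(z + 1)*(z - 5)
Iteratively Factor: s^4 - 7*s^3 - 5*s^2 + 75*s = (s - 5)*(s^3 - 2*s^2 - 15*s) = (s - 5)^2*(s^2 + 3*s) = (s - 5)^2*(s + 3)*(s)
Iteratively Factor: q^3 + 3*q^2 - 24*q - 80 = (q - 5)*(q^2 + 8*q + 16) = (q - 5)*(q + 4)*(q + 4)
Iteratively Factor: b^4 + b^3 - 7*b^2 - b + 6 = (b + 3)*(b^3 - 2*b^2 - b + 2) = (b - 1)*(b + 3)*(b^2 - b - 2) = (b - 1)*(b + 1)*(b + 3)*(b - 2)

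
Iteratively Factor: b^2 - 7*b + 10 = (b - 5)*(b - 2)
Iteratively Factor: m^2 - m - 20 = (m + 4)*(m - 5)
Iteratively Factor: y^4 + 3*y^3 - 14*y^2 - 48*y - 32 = (y + 4)*(y^3 - y^2 - 10*y - 8) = (y - 4)*(y + 4)*(y^2 + 3*y + 2) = (y - 4)*(y + 1)*(y + 4)*(y + 2)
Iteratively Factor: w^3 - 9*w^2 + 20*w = (w - 5)*(w^2 - 4*w) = w*(w - 5)*(w - 4)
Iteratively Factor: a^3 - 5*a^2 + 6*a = (a - 3)*(a^2 - 2*a) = (a - 3)*(a - 2)*(a)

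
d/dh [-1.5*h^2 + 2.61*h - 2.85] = 2.61 - 3.0*h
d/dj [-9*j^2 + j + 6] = 1 - 18*j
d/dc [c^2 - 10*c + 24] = 2*c - 10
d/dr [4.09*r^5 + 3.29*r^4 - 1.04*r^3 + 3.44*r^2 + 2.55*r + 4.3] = 20.45*r^4 + 13.16*r^3 - 3.12*r^2 + 6.88*r + 2.55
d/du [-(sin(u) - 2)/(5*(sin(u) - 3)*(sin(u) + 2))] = (sin(u)^2 - 4*sin(u) + 8)*cos(u)/(5*(sin(u) - 3)^2*(sin(u) + 2)^2)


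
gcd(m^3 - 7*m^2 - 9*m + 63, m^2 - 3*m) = m - 3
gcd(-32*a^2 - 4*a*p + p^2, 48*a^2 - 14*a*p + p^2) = -8*a + p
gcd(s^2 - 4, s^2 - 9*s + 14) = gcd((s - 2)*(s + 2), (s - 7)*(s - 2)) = s - 2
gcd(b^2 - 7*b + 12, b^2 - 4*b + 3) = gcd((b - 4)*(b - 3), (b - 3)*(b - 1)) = b - 3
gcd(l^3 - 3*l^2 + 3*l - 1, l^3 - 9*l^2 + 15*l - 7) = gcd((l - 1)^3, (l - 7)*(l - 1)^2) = l^2 - 2*l + 1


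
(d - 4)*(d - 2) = d^2 - 6*d + 8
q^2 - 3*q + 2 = (q - 2)*(q - 1)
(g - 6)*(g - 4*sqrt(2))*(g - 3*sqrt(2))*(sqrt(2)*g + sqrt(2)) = sqrt(2)*g^4 - 14*g^3 - 5*sqrt(2)*g^3 + 18*sqrt(2)*g^2 + 70*g^2 - 120*sqrt(2)*g + 84*g - 144*sqrt(2)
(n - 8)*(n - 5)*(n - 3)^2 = n^4 - 19*n^3 + 127*n^2 - 357*n + 360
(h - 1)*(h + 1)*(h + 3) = h^3 + 3*h^2 - h - 3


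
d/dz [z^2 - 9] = 2*z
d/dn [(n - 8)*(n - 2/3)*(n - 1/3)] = 3*n^2 - 18*n + 74/9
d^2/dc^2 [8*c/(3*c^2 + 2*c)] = 144/(27*c^3 + 54*c^2 + 36*c + 8)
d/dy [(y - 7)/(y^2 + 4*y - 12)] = (y^2 + 4*y - 2*(y - 7)*(y + 2) - 12)/(y^2 + 4*y - 12)^2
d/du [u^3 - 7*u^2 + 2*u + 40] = 3*u^2 - 14*u + 2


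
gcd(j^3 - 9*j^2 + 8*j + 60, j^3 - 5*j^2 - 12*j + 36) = j - 6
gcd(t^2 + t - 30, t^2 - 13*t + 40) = t - 5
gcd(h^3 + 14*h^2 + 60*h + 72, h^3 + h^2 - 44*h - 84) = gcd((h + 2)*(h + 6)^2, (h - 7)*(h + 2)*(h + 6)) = h^2 + 8*h + 12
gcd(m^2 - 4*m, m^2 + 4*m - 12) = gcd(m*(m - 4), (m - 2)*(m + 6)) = 1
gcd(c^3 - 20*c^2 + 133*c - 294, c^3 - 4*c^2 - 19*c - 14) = c - 7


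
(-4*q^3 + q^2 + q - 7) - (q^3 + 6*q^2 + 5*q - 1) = -5*q^3 - 5*q^2 - 4*q - 6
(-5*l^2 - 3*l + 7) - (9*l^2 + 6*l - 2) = -14*l^2 - 9*l + 9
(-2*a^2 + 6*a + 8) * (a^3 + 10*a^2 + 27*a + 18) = -2*a^5 - 14*a^4 + 14*a^3 + 206*a^2 + 324*a + 144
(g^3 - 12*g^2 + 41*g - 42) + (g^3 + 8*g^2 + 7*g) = 2*g^3 - 4*g^2 + 48*g - 42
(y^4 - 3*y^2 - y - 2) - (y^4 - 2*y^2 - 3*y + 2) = -y^2 + 2*y - 4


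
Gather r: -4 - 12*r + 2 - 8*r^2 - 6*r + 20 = -8*r^2 - 18*r + 18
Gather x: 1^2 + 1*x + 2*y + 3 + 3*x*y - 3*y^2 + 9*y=x*(3*y + 1) - 3*y^2 + 11*y + 4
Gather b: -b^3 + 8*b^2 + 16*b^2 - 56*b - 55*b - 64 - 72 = -b^3 + 24*b^2 - 111*b - 136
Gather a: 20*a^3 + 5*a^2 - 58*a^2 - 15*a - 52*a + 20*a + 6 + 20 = 20*a^3 - 53*a^2 - 47*a + 26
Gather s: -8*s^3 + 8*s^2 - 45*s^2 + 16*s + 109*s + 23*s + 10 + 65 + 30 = -8*s^3 - 37*s^2 + 148*s + 105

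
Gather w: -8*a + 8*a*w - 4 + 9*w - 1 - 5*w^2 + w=-8*a - 5*w^2 + w*(8*a + 10) - 5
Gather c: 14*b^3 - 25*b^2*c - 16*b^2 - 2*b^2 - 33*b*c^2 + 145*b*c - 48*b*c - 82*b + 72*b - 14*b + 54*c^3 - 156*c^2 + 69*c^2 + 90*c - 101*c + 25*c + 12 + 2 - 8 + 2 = 14*b^3 - 18*b^2 - 24*b + 54*c^3 + c^2*(-33*b - 87) + c*(-25*b^2 + 97*b + 14) + 8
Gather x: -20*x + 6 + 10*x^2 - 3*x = 10*x^2 - 23*x + 6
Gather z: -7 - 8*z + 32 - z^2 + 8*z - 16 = 9 - z^2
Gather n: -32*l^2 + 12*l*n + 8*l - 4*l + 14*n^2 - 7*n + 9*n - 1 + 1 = -32*l^2 + 4*l + 14*n^2 + n*(12*l + 2)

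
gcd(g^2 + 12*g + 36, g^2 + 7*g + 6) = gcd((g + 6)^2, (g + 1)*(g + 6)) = g + 6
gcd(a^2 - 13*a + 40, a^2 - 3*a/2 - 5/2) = 1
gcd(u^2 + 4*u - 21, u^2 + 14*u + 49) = u + 7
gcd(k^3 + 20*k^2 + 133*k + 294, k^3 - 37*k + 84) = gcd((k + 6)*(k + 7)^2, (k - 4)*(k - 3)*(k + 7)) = k + 7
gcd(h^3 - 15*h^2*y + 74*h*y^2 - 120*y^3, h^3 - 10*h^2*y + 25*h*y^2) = -h + 5*y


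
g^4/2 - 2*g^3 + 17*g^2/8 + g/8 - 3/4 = (g/2 + 1/4)*(g - 2)*(g - 3/2)*(g - 1)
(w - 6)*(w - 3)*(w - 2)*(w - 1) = w^4 - 12*w^3 + 47*w^2 - 72*w + 36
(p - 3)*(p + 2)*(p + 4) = p^3 + 3*p^2 - 10*p - 24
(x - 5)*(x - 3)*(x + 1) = x^3 - 7*x^2 + 7*x + 15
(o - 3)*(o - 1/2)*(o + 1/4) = o^3 - 13*o^2/4 + 5*o/8 + 3/8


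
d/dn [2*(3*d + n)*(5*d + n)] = 16*d + 4*n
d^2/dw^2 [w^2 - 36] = 2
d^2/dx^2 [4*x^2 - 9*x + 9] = 8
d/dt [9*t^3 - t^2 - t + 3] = 27*t^2 - 2*t - 1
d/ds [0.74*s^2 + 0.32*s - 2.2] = 1.48*s + 0.32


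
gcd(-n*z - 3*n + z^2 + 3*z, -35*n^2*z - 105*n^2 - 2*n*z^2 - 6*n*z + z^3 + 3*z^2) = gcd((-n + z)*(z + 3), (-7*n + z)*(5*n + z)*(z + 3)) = z + 3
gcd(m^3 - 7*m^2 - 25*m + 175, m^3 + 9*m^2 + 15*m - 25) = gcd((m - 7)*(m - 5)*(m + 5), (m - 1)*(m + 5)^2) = m + 5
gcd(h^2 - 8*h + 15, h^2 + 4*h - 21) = h - 3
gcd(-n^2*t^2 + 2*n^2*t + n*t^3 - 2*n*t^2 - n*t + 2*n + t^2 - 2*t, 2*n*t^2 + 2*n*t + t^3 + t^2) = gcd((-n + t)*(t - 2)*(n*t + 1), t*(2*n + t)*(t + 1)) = 1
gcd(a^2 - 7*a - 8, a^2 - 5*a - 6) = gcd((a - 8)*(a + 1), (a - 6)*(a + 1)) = a + 1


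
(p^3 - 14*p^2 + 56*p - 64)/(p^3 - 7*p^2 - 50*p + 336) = (p^2 - 6*p + 8)/(p^2 + p - 42)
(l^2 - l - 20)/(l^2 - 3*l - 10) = (l + 4)/(l + 2)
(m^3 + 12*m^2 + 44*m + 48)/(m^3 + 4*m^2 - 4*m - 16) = (m + 6)/(m - 2)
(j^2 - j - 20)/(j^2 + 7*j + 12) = (j - 5)/(j + 3)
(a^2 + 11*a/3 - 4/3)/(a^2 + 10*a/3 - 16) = (3*a^2 + 11*a - 4)/(3*a^2 + 10*a - 48)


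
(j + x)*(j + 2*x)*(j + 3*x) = j^3 + 6*j^2*x + 11*j*x^2 + 6*x^3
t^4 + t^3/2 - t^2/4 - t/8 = t*(t - 1/2)*(t + 1/2)^2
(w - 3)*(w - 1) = w^2 - 4*w + 3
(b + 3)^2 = b^2 + 6*b + 9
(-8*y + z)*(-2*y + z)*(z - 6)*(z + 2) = 16*y^2*z^2 - 64*y^2*z - 192*y^2 - 10*y*z^3 + 40*y*z^2 + 120*y*z + z^4 - 4*z^3 - 12*z^2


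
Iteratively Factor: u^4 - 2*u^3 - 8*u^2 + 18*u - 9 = (u - 1)*(u^3 - u^2 - 9*u + 9) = (u - 3)*(u - 1)*(u^2 + 2*u - 3) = (u - 3)*(u - 1)*(u + 3)*(u - 1)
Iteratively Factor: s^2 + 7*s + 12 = (s + 4)*(s + 3)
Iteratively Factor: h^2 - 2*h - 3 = (h + 1)*(h - 3)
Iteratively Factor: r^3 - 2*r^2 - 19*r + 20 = (r + 4)*(r^2 - 6*r + 5) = (r - 5)*(r + 4)*(r - 1)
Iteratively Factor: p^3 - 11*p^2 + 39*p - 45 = (p - 5)*(p^2 - 6*p + 9) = (p - 5)*(p - 3)*(p - 3)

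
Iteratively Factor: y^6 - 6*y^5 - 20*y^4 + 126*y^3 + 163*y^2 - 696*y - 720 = (y + 1)*(y^5 - 7*y^4 - 13*y^3 + 139*y^2 + 24*y - 720) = (y - 4)*(y + 1)*(y^4 - 3*y^3 - 25*y^2 + 39*y + 180) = (y - 4)*(y + 1)*(y + 3)*(y^3 - 6*y^2 - 7*y + 60) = (y - 4)*(y + 1)*(y + 3)^2*(y^2 - 9*y + 20) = (y - 4)^2*(y + 1)*(y + 3)^2*(y - 5)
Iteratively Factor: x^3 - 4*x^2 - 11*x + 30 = (x + 3)*(x^2 - 7*x + 10) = (x - 2)*(x + 3)*(x - 5)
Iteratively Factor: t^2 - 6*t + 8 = (t - 4)*(t - 2)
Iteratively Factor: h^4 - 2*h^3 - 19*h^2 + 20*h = (h + 4)*(h^3 - 6*h^2 + 5*h) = (h - 1)*(h + 4)*(h^2 - 5*h) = (h - 5)*(h - 1)*(h + 4)*(h)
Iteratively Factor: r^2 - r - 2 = (r + 1)*(r - 2)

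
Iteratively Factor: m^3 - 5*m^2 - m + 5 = (m - 1)*(m^2 - 4*m - 5) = (m - 1)*(m + 1)*(m - 5)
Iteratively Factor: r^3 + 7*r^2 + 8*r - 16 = (r - 1)*(r^2 + 8*r + 16) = (r - 1)*(r + 4)*(r + 4)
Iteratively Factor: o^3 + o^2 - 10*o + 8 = (o - 2)*(o^2 + 3*o - 4) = (o - 2)*(o + 4)*(o - 1)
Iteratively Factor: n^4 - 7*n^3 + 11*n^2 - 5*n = (n - 1)*(n^3 - 6*n^2 + 5*n) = n*(n - 1)*(n^2 - 6*n + 5) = n*(n - 5)*(n - 1)*(n - 1)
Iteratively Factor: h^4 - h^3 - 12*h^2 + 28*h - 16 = (h - 1)*(h^3 - 12*h + 16) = (h - 2)*(h - 1)*(h^2 + 2*h - 8) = (h - 2)^2*(h - 1)*(h + 4)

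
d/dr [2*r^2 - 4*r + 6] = 4*r - 4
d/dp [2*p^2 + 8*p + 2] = 4*p + 8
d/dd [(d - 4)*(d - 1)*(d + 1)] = 3*d^2 - 8*d - 1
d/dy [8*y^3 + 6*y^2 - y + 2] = 24*y^2 + 12*y - 1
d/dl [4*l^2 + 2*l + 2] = 8*l + 2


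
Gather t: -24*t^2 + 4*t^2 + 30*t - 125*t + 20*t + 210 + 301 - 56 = -20*t^2 - 75*t + 455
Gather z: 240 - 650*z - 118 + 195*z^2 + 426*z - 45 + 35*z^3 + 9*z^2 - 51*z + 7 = 35*z^3 + 204*z^2 - 275*z + 84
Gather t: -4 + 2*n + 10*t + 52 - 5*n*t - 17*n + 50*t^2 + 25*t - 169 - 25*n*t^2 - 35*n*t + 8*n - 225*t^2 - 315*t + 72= -7*n + t^2*(-25*n - 175) + t*(-40*n - 280) - 49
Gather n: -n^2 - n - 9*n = -n^2 - 10*n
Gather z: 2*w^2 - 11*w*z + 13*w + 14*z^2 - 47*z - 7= 2*w^2 + 13*w + 14*z^2 + z*(-11*w - 47) - 7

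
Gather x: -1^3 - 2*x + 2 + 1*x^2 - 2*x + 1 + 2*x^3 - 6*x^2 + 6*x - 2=2*x^3 - 5*x^2 + 2*x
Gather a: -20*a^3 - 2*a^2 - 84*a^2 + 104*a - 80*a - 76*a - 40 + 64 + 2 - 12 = -20*a^3 - 86*a^2 - 52*a + 14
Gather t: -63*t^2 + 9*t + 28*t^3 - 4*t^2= 28*t^3 - 67*t^2 + 9*t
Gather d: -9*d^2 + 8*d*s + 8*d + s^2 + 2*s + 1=-9*d^2 + d*(8*s + 8) + s^2 + 2*s + 1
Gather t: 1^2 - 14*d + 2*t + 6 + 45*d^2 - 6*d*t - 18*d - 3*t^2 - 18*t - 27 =45*d^2 - 32*d - 3*t^2 + t*(-6*d - 16) - 20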